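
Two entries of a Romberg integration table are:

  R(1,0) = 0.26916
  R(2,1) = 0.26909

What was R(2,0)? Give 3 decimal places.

From R(2,1) = (4·R(2,0) − R(1,0))/3, solve for R(2,0):
4·R(2,0) = 3·0.26909 + 0.26916 = 1.07643
R(2,0) = 0.26911

0.269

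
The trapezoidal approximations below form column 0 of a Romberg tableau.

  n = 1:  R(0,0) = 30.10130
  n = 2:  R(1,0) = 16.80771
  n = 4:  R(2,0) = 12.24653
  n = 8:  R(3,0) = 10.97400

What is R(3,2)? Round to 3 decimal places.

10.538

Richardson extrapolation on the trapezoidal column (denominator 4−1=3):
R(2,1) = (4·12.24653 − 16.80771) / 3 = 10.72614
R(3,1) = 10.97400 + (10.97400 − 12.24653)/3 = 10.54982
R(3,2) = 10.54982 + (10.54982 − 10.72614)/15 = 10.53807
(Column j=1 coincides with Simpson's rule on the same nodes.)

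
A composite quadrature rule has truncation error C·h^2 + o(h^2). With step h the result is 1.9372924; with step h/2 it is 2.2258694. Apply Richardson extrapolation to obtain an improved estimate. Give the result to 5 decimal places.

The leading error scales as h^2; refining by a factor of 2 reduces it by 2^2 = 4.
Extrapolated value = (4·A(h/2) − A(h)) / (4 − 1)
= (4·2.2258694 − 1.9372924) / 3
= 6.9661852 / 3 = 2.3220617

2.32206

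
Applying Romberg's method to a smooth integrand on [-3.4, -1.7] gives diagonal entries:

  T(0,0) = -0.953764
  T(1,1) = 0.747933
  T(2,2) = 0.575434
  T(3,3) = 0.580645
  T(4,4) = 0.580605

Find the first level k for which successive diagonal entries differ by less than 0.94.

|T(1,1) − T(0,0)| = 1.701697 ≥ 0.94
|T(2,2) − T(1,1)| = 0.172499 < 0.94

k = 2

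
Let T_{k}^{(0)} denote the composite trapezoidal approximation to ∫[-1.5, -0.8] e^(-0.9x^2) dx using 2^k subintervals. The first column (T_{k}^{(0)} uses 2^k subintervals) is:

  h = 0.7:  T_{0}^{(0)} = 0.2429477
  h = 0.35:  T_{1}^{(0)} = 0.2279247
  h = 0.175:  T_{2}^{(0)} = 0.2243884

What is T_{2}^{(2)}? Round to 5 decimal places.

0.22323

T_{1}^{(1)} = (4·0.2279247 − 0.2429477) / 3 = 0.2229170
T_{2}^{(1)} = (4·0.2243884 − 0.2279247) / 3 = 0.2232096
T_{2}^{(2)} = (16·0.2232096 − 0.2229170) / 15 = 0.2232291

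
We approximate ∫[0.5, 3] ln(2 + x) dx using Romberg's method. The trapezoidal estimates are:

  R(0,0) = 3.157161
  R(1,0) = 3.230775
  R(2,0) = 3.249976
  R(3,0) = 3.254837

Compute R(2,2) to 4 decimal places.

Richardson extrapolation on the trapezoidal column (denominator 4−1=3):
R(1,1) = (4·3.230775 − 3.157161) / 3 = 3.255313
R(2,1) = 3.249976 + (3.249976 − 3.230775)/3 = 3.256376
R(2,2) = (16·3.256376 − 3.255313) / 15 = 3.256447

3.2564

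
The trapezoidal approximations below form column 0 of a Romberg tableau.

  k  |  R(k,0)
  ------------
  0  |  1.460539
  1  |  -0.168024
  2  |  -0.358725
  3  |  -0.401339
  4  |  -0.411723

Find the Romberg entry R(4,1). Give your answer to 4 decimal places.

Richardson extrapolation on the trapezoidal column (denominator 4−1=3):
R(4,1) = -0.411723 + (-0.411723 − (-0.401339))/3 = -0.415184

-0.4152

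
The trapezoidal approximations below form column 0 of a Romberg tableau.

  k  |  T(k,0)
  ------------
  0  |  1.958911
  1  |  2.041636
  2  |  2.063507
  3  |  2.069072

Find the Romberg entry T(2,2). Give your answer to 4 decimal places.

2.0709

T(1,1) = (4·2.041636 − 1.958911) / 3 = 2.069211
T(2,1) = 2.063507 + (2.063507 − 2.041636)/3 = 2.070797
T(2,2) = 2.070797 + (2.070797 − 2.069211)/15 = 2.070903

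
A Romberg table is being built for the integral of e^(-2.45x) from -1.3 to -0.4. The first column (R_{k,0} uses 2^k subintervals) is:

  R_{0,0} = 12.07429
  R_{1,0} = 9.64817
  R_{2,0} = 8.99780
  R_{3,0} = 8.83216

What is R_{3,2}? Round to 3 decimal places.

8.777

Richardson extrapolation on the trapezoidal column (denominator 4−1=3):
R_{2,1} = 8.99780 + (8.99780 − 9.64817)/3 = 8.78101
R_{3,1} = (4·8.83216 − 8.99780) / 3 = 8.77695
R_{3,2} = 8.77695 + (8.77695 − 8.78101)/15 = 8.77668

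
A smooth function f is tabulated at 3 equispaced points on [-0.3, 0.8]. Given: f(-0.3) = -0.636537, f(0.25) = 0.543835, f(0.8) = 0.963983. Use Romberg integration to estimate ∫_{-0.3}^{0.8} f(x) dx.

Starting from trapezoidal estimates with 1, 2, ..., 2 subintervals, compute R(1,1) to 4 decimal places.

0.4588

R(0,0) (trapezoid, 1 panel, h=1.1000): 0.180095
R(1,0) (trapezoid, 2 panels, h=0.5500): 0.389157
R(1,1) = 0.389157 + (0.389157 − 0.180095)/3 = 0.458844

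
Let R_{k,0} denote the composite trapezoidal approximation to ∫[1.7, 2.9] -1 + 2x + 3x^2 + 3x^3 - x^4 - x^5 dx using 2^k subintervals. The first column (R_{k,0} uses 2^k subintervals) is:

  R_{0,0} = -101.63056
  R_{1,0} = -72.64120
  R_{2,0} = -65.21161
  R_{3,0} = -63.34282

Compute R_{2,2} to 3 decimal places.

-62.719

R_{1,1} = -72.64120 + (-72.64120 − (-101.63056))/3 = -62.97808
R_{2,1} = (4·(-65.21161) − (-72.64120)) / 3 = -62.73508
R_{2,2} = (16·(-62.73508) − (-62.97808)) / 15 = -62.71888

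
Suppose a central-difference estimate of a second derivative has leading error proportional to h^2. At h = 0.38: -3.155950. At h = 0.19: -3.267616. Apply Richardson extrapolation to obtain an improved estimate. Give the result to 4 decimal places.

-3.3048

Extrapolated value = (4·A(h/2) − A(h)) / (4 − 1)
= (4·(-3.267616) − (-3.155950)) / 3
= -9.914514 / 3 = -3.304838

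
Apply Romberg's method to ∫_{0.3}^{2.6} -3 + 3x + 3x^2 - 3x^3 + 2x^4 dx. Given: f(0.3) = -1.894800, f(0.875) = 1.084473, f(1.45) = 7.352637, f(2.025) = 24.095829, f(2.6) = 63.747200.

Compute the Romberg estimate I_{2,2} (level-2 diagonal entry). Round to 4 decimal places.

I_{0,0} (trapezoid, 1 panel, h=2.3000): 71.130260
I_{1,0} (trapezoid, 2 panels, h=1.1500): 44.020663
I_{2,0} (trapezoid, 4 panels, h=0.5750): 36.489005
I_{1,1} = 44.020663 + (44.020663 − 71.130260)/3 = 34.984131
I_{2,1} = 36.489005 + (36.489005 − 44.020663)/3 = 33.978452
I_{2,2} = 33.978452 + (33.978452 − 34.984131)/15 = 33.911407

33.9114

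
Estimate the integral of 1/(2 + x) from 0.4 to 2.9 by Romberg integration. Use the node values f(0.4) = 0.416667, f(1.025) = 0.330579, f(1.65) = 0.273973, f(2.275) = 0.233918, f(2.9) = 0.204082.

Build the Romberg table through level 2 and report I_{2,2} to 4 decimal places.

I_{0,0} (trapezoid, 1 panel, h=2.5000): 0.775936
I_{1,0} (trapezoid, 2 panels, h=1.2500): 0.730434
I_{2,0} (trapezoid, 4 panels, h=0.6250): 0.718028
I_{1,1} = 0.730434 + (0.730434 − 0.775936)/3 = 0.715267
I_{2,1} = 0.718028 + (0.718028 − 0.730434)/3 = 0.713893
I_{2,2} = 0.713893 + (0.713893 − 0.715267)/15 = 0.713801

0.7138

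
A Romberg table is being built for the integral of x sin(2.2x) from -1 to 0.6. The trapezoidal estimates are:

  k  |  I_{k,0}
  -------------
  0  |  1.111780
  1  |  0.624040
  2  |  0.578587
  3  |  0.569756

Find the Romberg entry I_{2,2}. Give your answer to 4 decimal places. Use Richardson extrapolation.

0.5702

Richardson extrapolation on the trapezoidal column (denominator 4−1=3):
I_{1,1} = 0.624040 + (0.624040 − 1.111780)/3 = 0.461460
I_{2,1} = 0.578587 + (0.578587 − 0.624040)/3 = 0.563436
I_{2,2} = 0.563436 + (0.563436 − 0.461460)/15 = 0.570234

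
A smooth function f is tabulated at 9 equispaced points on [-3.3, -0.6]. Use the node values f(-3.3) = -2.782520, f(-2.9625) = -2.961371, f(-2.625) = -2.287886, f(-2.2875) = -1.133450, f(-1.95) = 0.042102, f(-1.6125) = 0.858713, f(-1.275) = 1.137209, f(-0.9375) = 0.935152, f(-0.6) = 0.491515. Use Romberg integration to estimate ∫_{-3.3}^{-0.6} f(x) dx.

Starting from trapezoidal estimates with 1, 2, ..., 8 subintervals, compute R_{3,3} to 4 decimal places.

R_{0,0} (trapezoid, 1 panel, h=2.7000): -3.092857
R_{1,0} (trapezoid, 2 panels, h=1.3500): -1.489591
R_{2,0} (trapezoid, 4 panels, h=0.6750): -1.521502
R_{3,0} (trapezoid, 8 panels, h=0.3375): -1.537324
R_{1,1} = -1.489591 + (-1.489591 − (-3.092857))/3 = -0.955169
R_{2,1} = -1.521502 + (-1.521502 − (-1.489591))/3 = -1.532139
R_{3,1} = -1.537324 + (-1.537324 − (-1.521502))/3 = -1.542598
R_{2,2} = -1.532139 + (-1.532139 − (-0.955169))/15 = -1.570604
R_{3,2} = -1.542598 + (-1.542598 − (-1.532139))/15 = -1.543295
R_{3,3} = -1.543295 + (-1.543295 − (-1.570604))/63 = -1.542862

-1.5429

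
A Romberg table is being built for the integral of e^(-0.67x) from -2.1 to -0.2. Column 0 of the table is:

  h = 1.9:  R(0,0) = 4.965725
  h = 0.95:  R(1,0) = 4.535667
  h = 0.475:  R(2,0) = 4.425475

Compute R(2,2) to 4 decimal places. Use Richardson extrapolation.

R(1,1) = (4·4.535667 − 4.965725) / 3 = 4.392314
R(2,1) = 4.425475 + (4.425475 − 4.535667)/3 = 4.388744
R(2,2) = (16·4.388744 − 4.392314) / 15 = 4.388506
(Column j=1 coincides with Simpson's rule on the same nodes.)

4.3885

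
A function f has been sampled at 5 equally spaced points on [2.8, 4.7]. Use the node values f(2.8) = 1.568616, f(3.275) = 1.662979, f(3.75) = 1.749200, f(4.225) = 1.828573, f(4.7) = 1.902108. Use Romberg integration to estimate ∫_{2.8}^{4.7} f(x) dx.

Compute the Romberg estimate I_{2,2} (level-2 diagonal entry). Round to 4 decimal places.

3.3148

I_{0,0} (trapezoid, 1 panel, h=1.9000): 3.297188
I_{1,0} (trapezoid, 2 panels, h=0.9500): 3.310334
I_{2,0} (trapezoid, 4 panels, h=0.4750): 3.313654
I_{1,1} = 3.310334 + (3.310334 − 3.297188)/3 = 3.314716
I_{2,1} = 3.313654 + (3.313654 − 3.310334)/3 = 3.314761
I_{2,2} = 3.314761 + (3.314761 − 3.314716)/15 = 3.314764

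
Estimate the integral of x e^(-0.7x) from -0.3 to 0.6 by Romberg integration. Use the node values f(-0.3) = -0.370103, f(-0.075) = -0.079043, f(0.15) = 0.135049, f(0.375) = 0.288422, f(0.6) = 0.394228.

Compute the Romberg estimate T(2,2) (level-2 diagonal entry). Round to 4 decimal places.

0.0849

T(0,0) (trapezoid, 1 panel, h=0.9000): 0.010856
T(1,0) (trapezoid, 2 panels, h=0.4500): 0.066200
T(2,0) (trapezoid, 4 panels, h=0.2250): 0.080210
T(1,1) = 0.066200 + (0.066200 − 0.010856)/3 = 0.084648
T(2,1) = 0.080210 + (0.080210 − 0.066200)/3 = 0.084880
T(2,2) = 0.084880 + (0.084880 − 0.084648)/15 = 0.084895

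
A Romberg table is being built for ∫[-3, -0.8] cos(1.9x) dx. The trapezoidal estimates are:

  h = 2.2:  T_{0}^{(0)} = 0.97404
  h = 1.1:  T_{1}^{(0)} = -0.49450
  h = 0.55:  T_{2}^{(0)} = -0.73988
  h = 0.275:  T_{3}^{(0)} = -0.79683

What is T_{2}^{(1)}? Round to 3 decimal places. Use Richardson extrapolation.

-0.822

Richardson extrapolation on the trapezoidal column (denominator 4−1=3):
T_{2}^{(1)} = (4·(-0.73988) − (-0.49450)) / 3 = -0.82167
(Column j=1 coincides with Simpson's rule on the same nodes.)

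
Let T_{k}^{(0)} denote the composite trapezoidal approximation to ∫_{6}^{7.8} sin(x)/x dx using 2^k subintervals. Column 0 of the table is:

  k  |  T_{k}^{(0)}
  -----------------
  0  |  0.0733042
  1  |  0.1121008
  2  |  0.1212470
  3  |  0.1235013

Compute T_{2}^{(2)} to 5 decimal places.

0.12425

Richardson extrapolation on the trapezoidal column (denominator 4−1=3):
T_{1}^{(1)} = (4·0.1121008 − 0.0733042) / 3 = 0.1250330
T_{2}^{(1)} = 0.1212470 + (0.1212470 − 0.1121008)/3 = 0.1242957
T_{2}^{(2)} = (16·0.1242957 − 0.1250330) / 15 = 0.1242465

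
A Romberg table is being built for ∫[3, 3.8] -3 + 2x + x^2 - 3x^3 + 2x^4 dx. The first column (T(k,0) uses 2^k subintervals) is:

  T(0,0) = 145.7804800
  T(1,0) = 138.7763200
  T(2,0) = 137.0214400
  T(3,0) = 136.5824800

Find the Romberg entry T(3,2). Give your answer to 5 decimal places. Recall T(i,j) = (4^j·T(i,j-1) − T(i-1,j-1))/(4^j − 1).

136.43614

T(2,1) = 137.0214400 + (137.0214400 − 138.7763200)/3 = 136.4364800
T(3,1) = (4·136.5824800 − 137.0214400) / 3 = 136.4361600
T(3,2) = (16·136.4361600 − 136.4364800) / 15 = 136.4361387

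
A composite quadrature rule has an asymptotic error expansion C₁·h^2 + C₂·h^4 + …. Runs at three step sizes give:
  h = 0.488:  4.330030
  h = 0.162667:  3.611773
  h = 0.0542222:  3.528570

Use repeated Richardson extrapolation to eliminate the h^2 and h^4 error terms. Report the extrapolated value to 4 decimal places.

First eliminate the h^2 term (factor 3^2 = 9):
  B₁ = (9·3.611773 − 4.330030)/8 = 3.521991
  B₂ = (9·3.528570 − 3.611773)/8 = 3.518170
Then eliminate the h^4 term (factor 3^4 = 81):
  (81·3.518170 − 3.521991)/80 = 3.518122

3.5181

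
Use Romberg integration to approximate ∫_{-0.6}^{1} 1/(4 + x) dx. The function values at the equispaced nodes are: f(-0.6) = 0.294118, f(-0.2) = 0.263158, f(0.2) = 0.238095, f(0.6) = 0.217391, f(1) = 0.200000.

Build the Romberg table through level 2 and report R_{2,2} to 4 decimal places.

0.3857

R_{0,0} (trapezoid, 1 panel, h=1.6000): 0.395294
R_{1,0} (trapezoid, 2 panels, h=0.8000): 0.388123
R_{2,0} (trapezoid, 4 panels, h=0.4000): 0.386281
R_{1,1} = 0.388123 + (0.388123 − 0.395294)/3 = 0.385733
R_{2,1} = 0.386281 + (0.386281 − 0.388123)/3 = 0.385667
R_{2,2} = 0.385667 + (0.385667 − 0.385733)/15 = 0.385663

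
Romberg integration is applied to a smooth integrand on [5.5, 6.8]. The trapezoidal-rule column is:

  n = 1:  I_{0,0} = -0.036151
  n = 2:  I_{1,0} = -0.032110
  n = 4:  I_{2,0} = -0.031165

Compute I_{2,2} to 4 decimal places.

Richardson extrapolation on the trapezoidal column (denominator 4−1=3):
I_{1,1} = (4·(-0.032110) − (-0.036151)) / 3 = -0.030763
I_{2,1} = (4·(-0.031165) − (-0.032110)) / 3 = -0.030850
I_{2,2} = -0.030850 + (-0.030850 − (-0.030763))/15 = -0.030856

-0.0309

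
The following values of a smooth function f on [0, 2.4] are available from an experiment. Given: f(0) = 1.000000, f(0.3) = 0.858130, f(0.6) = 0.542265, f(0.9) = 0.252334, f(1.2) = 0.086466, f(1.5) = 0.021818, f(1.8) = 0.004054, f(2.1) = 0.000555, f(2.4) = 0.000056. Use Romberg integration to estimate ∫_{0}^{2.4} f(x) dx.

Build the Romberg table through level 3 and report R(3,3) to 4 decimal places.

R(0,0) (trapezoid, 1 panel, h=2.4000): 1.200067
R(1,0) (trapezoid, 2 panels, h=1.2000): 0.703793
R(2,0) (trapezoid, 4 panels, h=0.6000): 0.679688
R(3,0) (trapezoid, 8 panels, h=0.3000): 0.679695
R(1,1) = 0.703793 + (0.703793 − 1.200067)/3 = 0.538368
R(2,1) = 0.679688 + (0.679688 − 0.703793)/3 = 0.671653
R(3,1) = 0.679695 + (0.679695 − 0.679688)/3 = 0.679697
R(2,2) = 0.671653 + (0.671653 − 0.538368)/15 = 0.680539
R(3,2) = 0.679697 + (0.679697 − 0.671653)/15 = 0.680233
R(3,3) = 0.680233 + (0.680233 − 0.680539)/63 = 0.680228

0.6802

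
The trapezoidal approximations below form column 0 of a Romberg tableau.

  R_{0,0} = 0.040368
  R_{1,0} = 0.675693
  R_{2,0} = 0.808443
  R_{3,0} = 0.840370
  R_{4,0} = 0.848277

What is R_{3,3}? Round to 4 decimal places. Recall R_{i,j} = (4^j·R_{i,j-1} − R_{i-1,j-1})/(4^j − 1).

Richardson extrapolation on the trapezoidal column (denominator 4−1=3):
R_{1,1} = 0.675693 + (0.675693 − 0.040368)/3 = 0.887468
R_{2,1} = (4·0.808443 − 0.675693) / 3 = 0.852693
R_{3,1} = 0.840370 + (0.840370 − 0.808443)/3 = 0.851012
R_{2,2} = 0.852693 + (0.852693 − 0.887468)/15 = 0.850375
R_{3,2} = 0.851012 + (0.851012 − 0.852693)/15 = 0.850900
R_{3,3} = (64·0.850900 − 0.850375) / 63 = 0.850908

0.8509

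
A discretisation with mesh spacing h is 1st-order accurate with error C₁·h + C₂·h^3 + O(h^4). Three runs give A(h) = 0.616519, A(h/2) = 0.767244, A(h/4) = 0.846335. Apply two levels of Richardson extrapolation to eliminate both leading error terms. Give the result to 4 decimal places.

First eliminate the h term (factor 2^1 = 2):
  B₁ = (2·0.767244 − 0.616519)/1 = 0.917969
  B₂ = (2·0.846335 − 0.767244)/1 = 0.925426
Then eliminate the h^3 term (factor 2^3 = 8):
  (8·0.925426 − 0.917969)/7 = 0.926491

0.9265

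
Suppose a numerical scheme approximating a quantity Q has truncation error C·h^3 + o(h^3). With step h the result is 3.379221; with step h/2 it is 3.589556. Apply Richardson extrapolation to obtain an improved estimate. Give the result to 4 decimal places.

Extrapolated value = (8·A(h/2) − A(h)) / (8 − 1)
= (8·3.589556 − 3.379221) / 7
= 25.337227 / 7 = 3.619604

3.6196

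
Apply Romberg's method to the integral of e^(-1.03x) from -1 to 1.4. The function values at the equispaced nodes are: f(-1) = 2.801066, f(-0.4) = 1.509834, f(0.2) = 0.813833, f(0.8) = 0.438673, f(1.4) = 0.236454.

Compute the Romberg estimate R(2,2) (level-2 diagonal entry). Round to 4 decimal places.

2.4902

R(0,0) (trapezoid, 1 panel, h=2.4000): 3.645024
R(1,0) (trapezoid, 2 panels, h=1.2000): 2.799112
R(2,0) (trapezoid, 4 panels, h=0.6000): 2.568660
R(1,1) = 2.799112 + (2.799112 − 3.645024)/3 = 2.517141
R(2,1) = 2.568660 + (2.568660 − 2.799112)/3 = 2.491843
R(2,2) = 2.491843 + (2.491843 − 2.517141)/15 = 2.490156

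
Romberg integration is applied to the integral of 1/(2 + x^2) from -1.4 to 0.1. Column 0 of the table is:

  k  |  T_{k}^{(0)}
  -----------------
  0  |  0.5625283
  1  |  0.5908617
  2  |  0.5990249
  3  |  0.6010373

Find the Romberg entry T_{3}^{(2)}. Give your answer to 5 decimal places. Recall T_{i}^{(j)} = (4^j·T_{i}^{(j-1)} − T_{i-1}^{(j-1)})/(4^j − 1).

0.60171

Richardson extrapolation on the trapezoidal column (denominator 4−1=3):
T_{2}^{(1)} = (4·0.5990249 − 0.5908617) / 3 = 0.6017460
T_{3}^{(1)} = 0.6010373 + (0.6010373 − 0.5990249)/3 = 0.6017081
T_{3}^{(2)} = (16·0.6017081 − 0.6017460) / 15 = 0.6017056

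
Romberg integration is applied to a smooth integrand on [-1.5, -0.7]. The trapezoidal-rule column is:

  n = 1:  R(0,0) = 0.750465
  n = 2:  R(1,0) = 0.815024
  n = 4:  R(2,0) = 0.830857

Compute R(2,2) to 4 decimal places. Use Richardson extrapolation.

R(1,1) = 0.815024 + (0.815024 − 0.750465)/3 = 0.836544
R(2,1) = (4·0.830857 − 0.815024) / 3 = 0.836135
R(2,2) = (16·0.836135 − 0.836544) / 15 = 0.836108
(Column j=1 coincides with Simpson's rule on the same nodes.)

0.8361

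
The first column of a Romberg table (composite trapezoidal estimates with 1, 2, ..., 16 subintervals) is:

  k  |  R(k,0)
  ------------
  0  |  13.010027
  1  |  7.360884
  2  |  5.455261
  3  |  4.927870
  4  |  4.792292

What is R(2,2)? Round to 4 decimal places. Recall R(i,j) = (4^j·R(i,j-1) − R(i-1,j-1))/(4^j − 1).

4.7762

R(1,1) = 7.360884 + (7.360884 − 13.010027)/3 = 5.477836
R(2,1) = 5.455261 + (5.455261 − 7.360884)/3 = 4.820053
R(2,2) = (16·4.820053 − 5.477836) / 15 = 4.776201
(Column j=1 coincides with Simpson's rule on the same nodes.)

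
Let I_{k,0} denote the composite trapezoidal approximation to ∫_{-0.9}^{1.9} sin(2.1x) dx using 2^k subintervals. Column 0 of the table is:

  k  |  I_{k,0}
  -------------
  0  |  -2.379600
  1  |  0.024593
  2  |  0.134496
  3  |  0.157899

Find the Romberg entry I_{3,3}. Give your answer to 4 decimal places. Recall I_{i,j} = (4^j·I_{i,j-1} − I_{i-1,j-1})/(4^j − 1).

0.1659

Richardson extrapolation on the trapezoidal column (denominator 4−1=3):
I_{1,1} = (4·0.024593 − (-2.379600)) / 3 = 0.825991
I_{2,1} = (4·0.134496 − 0.024593) / 3 = 0.171130
I_{3,1} = 0.157899 + (0.157899 − 0.134496)/3 = 0.165700
I_{2,2} = (16·0.171130 − 0.825991) / 15 = 0.127473
I_{3,2} = 0.165700 + (0.165700 − 0.171130)/15 = 0.165338
I_{3,3} = (64·0.165338 − 0.127473) / 63 = 0.165939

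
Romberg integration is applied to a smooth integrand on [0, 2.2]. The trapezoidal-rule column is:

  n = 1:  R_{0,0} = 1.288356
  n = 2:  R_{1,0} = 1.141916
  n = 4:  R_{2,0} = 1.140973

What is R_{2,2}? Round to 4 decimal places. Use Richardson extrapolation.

R_{1,1} = (4·1.141916 − 1.288356) / 3 = 1.093103
R_{2,1} = 1.140973 + (1.140973 − 1.141916)/3 = 1.140659
R_{2,2} = 1.140659 + (1.140659 − 1.093103)/15 = 1.143829

1.1438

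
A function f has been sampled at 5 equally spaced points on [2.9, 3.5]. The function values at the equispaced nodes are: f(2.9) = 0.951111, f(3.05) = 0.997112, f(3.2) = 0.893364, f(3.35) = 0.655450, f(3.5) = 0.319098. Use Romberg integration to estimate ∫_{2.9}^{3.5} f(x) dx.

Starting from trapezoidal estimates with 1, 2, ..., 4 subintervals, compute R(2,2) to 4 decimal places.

0.4833

R(0,0) (trapezoid, 1 panel, h=0.6000): 0.381063
R(1,0) (trapezoid, 2 panels, h=0.3000): 0.458541
R(2,0) (trapezoid, 4 panels, h=0.1500): 0.477155
R(1,1) = 0.458541 + (0.458541 − 0.381063)/3 = 0.484367
R(2,1) = 0.477155 + (0.477155 − 0.458541)/3 = 0.483360
R(2,2) = 0.483360 + (0.483360 − 0.484367)/15 = 0.483293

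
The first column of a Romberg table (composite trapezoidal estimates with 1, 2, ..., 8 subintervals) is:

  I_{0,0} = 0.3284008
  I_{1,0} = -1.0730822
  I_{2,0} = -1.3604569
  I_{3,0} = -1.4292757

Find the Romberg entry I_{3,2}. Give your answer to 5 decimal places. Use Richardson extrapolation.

-1.45195

Richardson extrapolation on the trapezoidal column (denominator 4−1=3):
I_{2,1} = (4·(-1.3604569) − (-1.0730822)) / 3 = -1.4562485
I_{3,1} = (4·(-1.4292757) − (-1.3604569)) / 3 = -1.4522153
I_{3,2} = -1.4522153 + (-1.4522153 − (-1.4562485))/15 = -1.4519464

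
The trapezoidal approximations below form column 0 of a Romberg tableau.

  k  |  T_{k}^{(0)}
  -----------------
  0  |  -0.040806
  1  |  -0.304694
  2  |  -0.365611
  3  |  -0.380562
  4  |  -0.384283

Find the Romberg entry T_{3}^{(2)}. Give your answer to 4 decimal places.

-0.3855

Richardson extrapolation on the trapezoidal column (denominator 4−1=3):
T_{2}^{(1)} = -0.365611 + (-0.365611 − (-0.304694))/3 = -0.385917
T_{3}^{(1)} = (4·(-0.380562) − (-0.365611)) / 3 = -0.385546
T_{3}^{(2)} = -0.385546 + (-0.385546 − (-0.385917))/15 = -0.385521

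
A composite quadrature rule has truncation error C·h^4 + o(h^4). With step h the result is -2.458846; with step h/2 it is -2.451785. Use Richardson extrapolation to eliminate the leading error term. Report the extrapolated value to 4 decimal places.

-2.4513

The leading error scales as h^4; refining by a factor of 2 reduces it by 2^4 = 16.
Extrapolated value = (16·A(h/2) − A(h)) / (16 − 1)
= (16·(-2.451785) − (-2.458846)) / 15
= -36.769714 / 15 = -2.451314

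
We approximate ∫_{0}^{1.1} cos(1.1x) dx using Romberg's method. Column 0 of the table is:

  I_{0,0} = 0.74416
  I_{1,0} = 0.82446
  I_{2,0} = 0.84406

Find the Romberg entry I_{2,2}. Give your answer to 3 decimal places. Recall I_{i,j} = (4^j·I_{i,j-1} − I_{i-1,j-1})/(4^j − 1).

I_{1,1} = 0.82446 + (0.82446 − 0.74416)/3 = 0.85123
I_{2,1} = 0.84406 + (0.84406 − 0.82446)/3 = 0.85059
I_{2,2} = (16·0.85059 − 0.85123) / 15 = 0.85055

0.851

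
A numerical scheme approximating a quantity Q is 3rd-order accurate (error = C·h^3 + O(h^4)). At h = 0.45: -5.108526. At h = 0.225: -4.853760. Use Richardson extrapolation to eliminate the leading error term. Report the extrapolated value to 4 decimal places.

-4.8174

The leading error scales as h^3; refining by a factor of 2 reduces it by 2^3 = 8.
Extrapolated value = (8·A(h/2) − A(h)) / (8 − 1)
= (8·(-4.853760) − (-5.108526)) / 7
= -33.721554 / 7 = -4.817365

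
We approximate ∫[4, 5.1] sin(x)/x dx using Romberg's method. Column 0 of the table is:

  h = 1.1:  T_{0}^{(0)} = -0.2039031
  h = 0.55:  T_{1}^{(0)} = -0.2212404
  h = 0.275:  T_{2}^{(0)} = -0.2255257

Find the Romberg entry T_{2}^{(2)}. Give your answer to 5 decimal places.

-0.22695

Richardson extrapolation on the trapezoidal column (denominator 4−1=3):
T_{1}^{(1)} = -0.2212404 + (-0.2212404 − (-0.2039031))/3 = -0.2270195
T_{2}^{(1)} = -0.2255257 + (-0.2255257 − (-0.2212404))/3 = -0.2269541
T_{2}^{(2)} = (16·(-0.2269541) − (-0.2270195)) / 15 = -0.2269497
(Column j=1 coincides with Simpson's rule on the same nodes.)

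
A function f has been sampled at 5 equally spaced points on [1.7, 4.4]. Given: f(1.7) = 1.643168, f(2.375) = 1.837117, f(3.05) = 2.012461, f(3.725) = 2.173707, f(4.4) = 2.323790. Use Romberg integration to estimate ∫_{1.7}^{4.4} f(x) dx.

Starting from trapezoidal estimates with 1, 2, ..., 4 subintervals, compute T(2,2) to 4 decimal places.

5.4079

T(0,0) (trapezoid, 1 panel, h=2.7000): 5.355393
T(1,0) (trapezoid, 2 panels, h=1.3500): 5.394519
T(2,0) (trapezoid, 4 panels, h=0.6750): 5.404566
T(1,1) = 5.394519 + (5.394519 − 5.355393)/3 = 5.407561
T(2,1) = 5.404566 + (5.404566 − 5.394519)/3 = 5.407915
T(2,2) = 5.407915 + (5.407915 − 5.407561)/15 = 5.407939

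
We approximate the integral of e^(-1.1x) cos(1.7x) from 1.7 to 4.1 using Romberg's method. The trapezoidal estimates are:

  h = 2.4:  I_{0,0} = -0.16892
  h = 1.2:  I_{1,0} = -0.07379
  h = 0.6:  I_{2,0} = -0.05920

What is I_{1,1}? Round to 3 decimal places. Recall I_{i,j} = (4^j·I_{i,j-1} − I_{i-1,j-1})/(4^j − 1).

I_{1,1} = (4·(-0.07379) − (-0.16892)) / 3 = -0.04208

-0.042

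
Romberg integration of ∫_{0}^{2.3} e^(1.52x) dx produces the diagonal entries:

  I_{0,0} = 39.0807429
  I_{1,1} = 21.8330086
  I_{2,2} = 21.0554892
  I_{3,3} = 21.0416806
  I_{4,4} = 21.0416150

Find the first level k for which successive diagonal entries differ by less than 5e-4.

|I_{1,1} − I_{0,0}| = 17.2477343 ≥ 5e-4
|I_{2,2} − I_{1,1}| = 0.7775194 ≥ 5e-4
|I_{3,3} − I_{2,2}| = 0.0138086 ≥ 5e-4
|I_{4,4} − I_{3,3}| = 0.0000656 < 5e-4

k = 4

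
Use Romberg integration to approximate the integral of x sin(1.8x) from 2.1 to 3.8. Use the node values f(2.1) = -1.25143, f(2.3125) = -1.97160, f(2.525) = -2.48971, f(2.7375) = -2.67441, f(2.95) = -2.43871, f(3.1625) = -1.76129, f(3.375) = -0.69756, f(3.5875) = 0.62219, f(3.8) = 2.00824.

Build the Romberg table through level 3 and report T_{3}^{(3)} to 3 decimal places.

T_{0}^{(0)} (trapezoid, 1 panel, h=1.7000): 0.64329
T_{1}^{(0)} (trapezoid, 2 panels, h=0.8500): -1.75126
T_{2}^{(0)} (trapezoid, 4 panels, h=0.4250): -2.23022
T_{3}^{(0)} (trapezoid, 8 panels, h=0.2125): -2.34445
T_{1}^{(1)} = -1.75126 + (-1.75126 − 0.64329)/3 = -2.54944
T_{2}^{(1)} = -2.23022 + (-2.23022 − (-1.75126))/3 = -2.38987
T_{3}^{(1)} = -2.34445 + (-2.34445 − (-2.23022))/3 = -2.38253
T_{2}^{(2)} = -2.38987 + (-2.38987 − (-2.54944))/15 = -2.37923
T_{3}^{(2)} = -2.38253 + (-2.38253 − (-2.38987))/15 = -2.38204
T_{3}^{(3)} = -2.38204 + (-2.38204 − (-2.37923))/63 = -2.38208

-2.382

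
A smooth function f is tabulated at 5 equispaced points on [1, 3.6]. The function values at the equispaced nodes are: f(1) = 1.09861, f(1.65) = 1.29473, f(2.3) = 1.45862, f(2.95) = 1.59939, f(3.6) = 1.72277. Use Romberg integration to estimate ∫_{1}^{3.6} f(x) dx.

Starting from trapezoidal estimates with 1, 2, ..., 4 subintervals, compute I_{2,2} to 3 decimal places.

I_{0,0} (trapezoid, 1 panel, h=2.6000): 3.66779
I_{1,0} (trapezoid, 2 panels, h=1.3000): 3.73010
I_{2,0} (trapezoid, 4 panels, h=0.6500): 3.74623
I_{1,1} = 3.73010 + (3.73010 − 3.66779)/3 = 3.75087
I_{2,1} = 3.74623 + (3.74623 − 3.73010)/3 = 3.75161
I_{2,2} = 3.75161 + (3.75161 − 3.75087)/15 = 3.75166

3.752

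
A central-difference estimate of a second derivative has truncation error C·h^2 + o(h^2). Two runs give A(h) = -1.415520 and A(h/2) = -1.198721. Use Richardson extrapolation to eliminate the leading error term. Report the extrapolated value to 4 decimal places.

-1.1265

The leading error scales as h^2; refining by a factor of 2 reduces it by 2^2 = 4.
Extrapolated value = (4·A(h/2) − A(h)) / (4 − 1)
= (4·(-1.198721) − (-1.415520)) / 3
= -3.379364 / 3 = -1.126455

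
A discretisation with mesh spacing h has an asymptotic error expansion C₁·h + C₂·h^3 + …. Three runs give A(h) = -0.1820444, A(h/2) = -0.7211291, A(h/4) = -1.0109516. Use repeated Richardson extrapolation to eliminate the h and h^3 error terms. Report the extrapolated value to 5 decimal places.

-1.30657

First eliminate the h term (factor 2^1 = 2):
  B₁ = (2·(-0.7211291) − (-0.1820444))/1 = -1.2602138
  B₂ = (2·(-1.0109516) − (-0.7211291))/1 = -1.3007741
Then eliminate the h^3 term (factor 2^3 = 8):
  (8·(-1.3007741) − (-1.2602138))/7 = -1.3065684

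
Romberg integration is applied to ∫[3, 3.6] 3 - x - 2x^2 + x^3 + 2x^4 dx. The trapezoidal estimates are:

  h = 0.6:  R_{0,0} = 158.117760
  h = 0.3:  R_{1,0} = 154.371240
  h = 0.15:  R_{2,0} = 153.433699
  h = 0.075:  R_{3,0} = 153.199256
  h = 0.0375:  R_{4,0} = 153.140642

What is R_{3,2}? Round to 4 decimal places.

153.1211

Richardson extrapolation on the trapezoidal column (denominator 4−1=3):
R_{2,1} = (4·153.433699 − 154.371240) / 3 = 153.121185
R_{3,1} = 153.199256 + (153.199256 − 153.433699)/3 = 153.121108
R_{3,2} = 153.121108 + (153.121108 − 153.121185)/15 = 153.121103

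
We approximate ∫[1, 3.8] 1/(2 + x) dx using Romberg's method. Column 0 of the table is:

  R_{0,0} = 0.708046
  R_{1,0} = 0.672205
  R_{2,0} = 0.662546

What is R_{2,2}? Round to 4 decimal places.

0.6593

R_{1,1} = 0.672205 + (0.672205 − 0.708046)/3 = 0.660258
R_{2,1} = (4·0.662546 − 0.672205) / 3 = 0.659326
R_{2,2} = 0.659326 + (0.659326 − 0.660258)/15 = 0.659264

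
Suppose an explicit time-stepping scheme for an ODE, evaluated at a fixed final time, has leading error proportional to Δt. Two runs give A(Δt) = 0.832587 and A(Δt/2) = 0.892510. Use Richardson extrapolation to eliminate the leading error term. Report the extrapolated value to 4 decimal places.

The leading error scales as Δt; refining by a factor of 2 reduces it by 2^1 = 2.
Extrapolated value = (2·A(Δt/2) − A(Δt)) / (2 − 1)
= (2·0.892510 − 0.832587) / 1
= 0.952433 / 1 = 0.952433

0.9524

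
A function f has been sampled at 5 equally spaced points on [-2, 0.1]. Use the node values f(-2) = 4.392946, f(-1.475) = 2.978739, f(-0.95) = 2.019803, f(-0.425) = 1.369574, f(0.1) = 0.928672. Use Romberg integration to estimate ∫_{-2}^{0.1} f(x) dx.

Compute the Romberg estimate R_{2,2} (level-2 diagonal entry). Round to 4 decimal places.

4.6815

R_{0,0} (trapezoid, 1 panel, h=2.1000): 5.587699
R_{1,0} (trapezoid, 2 panels, h=1.0500): 4.914643
R_{2,0} (trapezoid, 4 panels, h=0.5250): 4.740186
R_{1,1} = 4.914643 + (4.914643 − 5.587699)/3 = 4.690291
R_{2,1} = 4.740186 + (4.740186 − 4.914643)/3 = 4.682034
R_{2,2} = 4.682034 + (4.682034 − 4.690291)/15 = 4.681484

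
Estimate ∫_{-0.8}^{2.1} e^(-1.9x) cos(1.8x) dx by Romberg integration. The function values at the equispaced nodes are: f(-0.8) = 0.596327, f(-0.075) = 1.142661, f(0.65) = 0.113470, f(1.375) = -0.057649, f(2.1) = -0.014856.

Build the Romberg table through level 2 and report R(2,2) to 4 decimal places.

1.2938

R(0,0) (trapezoid, 1 panel, h=2.9000): 0.843133
R(1,0) (trapezoid, 2 panels, h=1.4500): 0.586098
R(2,0) (trapezoid, 4 panels, h=0.7250): 1.079683
R(1,1) = 0.586098 + (0.586098 − 0.843133)/3 = 0.500420
R(2,1) = 1.079683 + (1.079683 − 0.586098)/3 = 1.244211
R(2,2) = 1.244211 + (1.244211 − 0.500420)/15 = 1.293797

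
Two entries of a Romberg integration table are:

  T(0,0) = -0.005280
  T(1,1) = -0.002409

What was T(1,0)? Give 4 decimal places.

-0.0031

From T(1,1) = (4·T(1,0) − T(0,0))/3, solve for T(1,0):
4·T(1,0) = 3·(-0.002409) + (-0.005280) = -0.012507
T(1,0) = -0.003127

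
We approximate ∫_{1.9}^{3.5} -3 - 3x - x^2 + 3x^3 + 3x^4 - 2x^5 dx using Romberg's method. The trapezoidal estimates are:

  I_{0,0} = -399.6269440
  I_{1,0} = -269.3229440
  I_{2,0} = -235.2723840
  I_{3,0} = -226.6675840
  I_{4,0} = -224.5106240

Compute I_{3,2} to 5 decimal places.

Richardson extrapolation on the trapezoidal column (denominator 4−1=3):
I_{2,1} = (4·(-235.2723840) − (-269.3229440)) / 3 = -223.9221973
I_{3,1} = -226.6675840 + (-226.6675840 − (-235.2723840))/3 = -223.7993173
I_{3,2} = -223.7993173 + (-223.7993173 − (-223.9221973))/15 = -223.7911253

-223.79113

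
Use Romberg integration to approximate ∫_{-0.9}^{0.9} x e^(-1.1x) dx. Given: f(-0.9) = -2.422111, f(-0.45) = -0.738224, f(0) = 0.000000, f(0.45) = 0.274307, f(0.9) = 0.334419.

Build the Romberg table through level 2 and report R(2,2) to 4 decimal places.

-0.5892

R(0,0) (trapezoid, 1 panel, h=1.8000): -1.878923
R(1,0) (trapezoid, 2 panels, h=0.9000): -0.939461
R(2,0) (trapezoid, 4 panels, h=0.4500): -0.678493
R(1,1) = -0.939461 + (-0.939461 − (-1.878923))/3 = -0.626307
R(2,1) = -0.678493 + (-0.678493 − (-0.939461))/3 = -0.591504
R(2,2) = -0.591504 + (-0.591504 − (-0.626307))/15 = -0.589184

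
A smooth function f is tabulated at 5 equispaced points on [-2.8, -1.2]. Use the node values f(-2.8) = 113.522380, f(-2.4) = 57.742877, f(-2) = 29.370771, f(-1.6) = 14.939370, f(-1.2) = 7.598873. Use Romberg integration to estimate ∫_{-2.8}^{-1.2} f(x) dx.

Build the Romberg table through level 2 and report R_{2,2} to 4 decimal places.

62.6868

R_{0,0} (trapezoid, 1 panel, h=1.6000): 96.897002
R_{1,0} (trapezoid, 2 panels, h=0.8000): 71.945118
R_{2,0} (trapezoid, 4 panels, h=0.4000): 65.045458
R_{1,1} = 71.945118 + (71.945118 − 96.897002)/3 = 63.627823
R_{2,1} = 65.045458 + (65.045458 − 71.945118)/3 = 62.745571
R_{2,2} = 62.745571 + (62.745571 − 63.627823)/15 = 62.686754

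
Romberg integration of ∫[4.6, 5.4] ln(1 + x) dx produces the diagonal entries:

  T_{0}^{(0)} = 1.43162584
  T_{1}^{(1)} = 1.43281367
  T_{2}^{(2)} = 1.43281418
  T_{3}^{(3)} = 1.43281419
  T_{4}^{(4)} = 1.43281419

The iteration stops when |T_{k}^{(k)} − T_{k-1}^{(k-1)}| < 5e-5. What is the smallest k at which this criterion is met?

|T_{1}^{(1)} − T_{0}^{(0)}| = 0.00118783 ≥ 5e-5
|T_{2}^{(2)} − T_{1}^{(1)}| = 0.00000051 < 5e-5

k = 2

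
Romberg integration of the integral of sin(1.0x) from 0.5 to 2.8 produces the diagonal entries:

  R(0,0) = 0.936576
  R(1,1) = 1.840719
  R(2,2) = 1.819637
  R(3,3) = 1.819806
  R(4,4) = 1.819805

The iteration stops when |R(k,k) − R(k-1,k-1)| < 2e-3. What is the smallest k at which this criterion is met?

k = 3

|R(1,1) − R(0,0)| = 0.904143 ≥ 2e-3
|R(2,2) − R(1,1)| = 0.021082 ≥ 2e-3
|R(3,3) − R(2,2)| = 0.000169 < 2e-3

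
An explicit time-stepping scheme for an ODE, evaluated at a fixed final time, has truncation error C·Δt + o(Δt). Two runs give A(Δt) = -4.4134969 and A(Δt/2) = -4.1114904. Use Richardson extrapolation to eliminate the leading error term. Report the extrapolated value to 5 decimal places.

The leading error scales as Δt; refining by a factor of 2 reduces it by 2^1 = 2.
Extrapolated value = (2·A(Δt/2) − A(Δt)) / (2 − 1)
= (2·(-4.1114904) − (-4.4134969)) / 1
= -3.8094839 / 1 = -3.8094839

-3.80948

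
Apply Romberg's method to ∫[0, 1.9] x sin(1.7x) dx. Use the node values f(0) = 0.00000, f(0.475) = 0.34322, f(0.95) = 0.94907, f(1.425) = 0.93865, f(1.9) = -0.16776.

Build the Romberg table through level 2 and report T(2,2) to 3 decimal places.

T(0,0) (trapezoid, 1 panel, h=1.9000): -0.15937
T(1,0) (trapezoid, 2 panels, h=0.9500): 0.82193
T(2,0) (trapezoid, 4 panels, h=0.4750): 1.01985
T(1,1) = 0.82193 + (0.82193 − (-0.15937))/3 = 1.14903
T(2,1) = 1.01985 + (1.01985 − 0.82193)/3 = 1.08582
T(2,2) = 1.08582 + (1.08582 − 1.14903)/15 = 1.08161

1.082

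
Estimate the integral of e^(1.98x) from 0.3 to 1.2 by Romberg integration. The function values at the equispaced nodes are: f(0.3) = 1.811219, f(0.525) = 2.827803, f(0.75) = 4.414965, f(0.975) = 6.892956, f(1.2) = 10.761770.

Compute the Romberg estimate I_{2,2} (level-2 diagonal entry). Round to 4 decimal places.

I_{0,0} (trapezoid, 1 panel, h=0.9000): 5.657845
I_{1,0} (trapezoid, 2 panels, h=0.4500): 4.815657
I_{2,0} (trapezoid, 4 panels, h=0.2250): 4.594999
I_{1,1} = 4.815657 + (4.815657 − 5.657845)/3 = 4.534928
I_{2,1} = 4.594999 + (4.594999 − 4.815657)/3 = 4.521446
I_{2,2} = 4.521446 + (4.521446 − 4.534928)/15 = 4.520547

4.5205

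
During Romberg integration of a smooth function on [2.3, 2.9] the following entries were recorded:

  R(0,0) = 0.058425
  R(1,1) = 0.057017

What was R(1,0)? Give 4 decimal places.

0.0574

From R(1,1) = (4·R(1,0) − R(0,0))/3, solve for R(1,0):
4·R(1,0) = 3·0.057017 + 0.058425 = 0.229476
R(1,0) = 0.057369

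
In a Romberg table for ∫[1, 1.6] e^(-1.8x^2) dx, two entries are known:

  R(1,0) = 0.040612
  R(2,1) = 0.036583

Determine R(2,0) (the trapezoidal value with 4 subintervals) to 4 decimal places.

From R(2,1) = (4·R(2,0) − R(1,0))/3, solve for R(2,0):
4·R(2,0) = 3·0.036583 + 0.040612 = 0.150361
R(2,0) = 0.037590

0.0376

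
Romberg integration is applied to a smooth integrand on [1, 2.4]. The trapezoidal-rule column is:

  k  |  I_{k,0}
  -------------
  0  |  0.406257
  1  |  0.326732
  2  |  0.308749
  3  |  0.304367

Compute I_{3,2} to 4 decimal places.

0.3029

I_{2,1} = 0.308749 + (0.308749 − 0.326732)/3 = 0.302755
I_{3,1} = (4·0.304367 − 0.308749) / 3 = 0.302906
I_{3,2} = 0.302906 + (0.302906 − 0.302755)/15 = 0.302916
(Column j=1 coincides with Simpson's rule on the same nodes.)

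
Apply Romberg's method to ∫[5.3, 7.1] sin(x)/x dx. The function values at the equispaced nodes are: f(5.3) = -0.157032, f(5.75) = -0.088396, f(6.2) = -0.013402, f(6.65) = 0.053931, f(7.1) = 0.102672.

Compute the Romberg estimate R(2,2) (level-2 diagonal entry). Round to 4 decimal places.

-0.0329

R(0,0) (trapezoid, 1 panel, h=1.8000): -0.048924
R(1,0) (trapezoid, 2 panels, h=0.9000): -0.036524
R(2,0) (trapezoid, 4 panels, h=0.4500): -0.033771
R(1,1) = -0.036524 + (-0.036524 − (-0.048924))/3 = -0.032391
R(2,1) = -0.033771 + (-0.033771 − (-0.036524))/3 = -0.032853
R(2,2) = -0.032853 + (-0.032853 − (-0.032391))/15 = -0.032884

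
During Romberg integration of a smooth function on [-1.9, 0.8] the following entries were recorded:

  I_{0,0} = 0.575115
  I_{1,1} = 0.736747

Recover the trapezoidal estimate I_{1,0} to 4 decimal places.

From I_{1,1} = (4·I_{1,0} − I_{0,0})/3, solve for I_{1,0}:
4·I_{1,0} = 3·0.736747 + 0.575115 = 2.785356
I_{1,0} = 0.696339

0.6963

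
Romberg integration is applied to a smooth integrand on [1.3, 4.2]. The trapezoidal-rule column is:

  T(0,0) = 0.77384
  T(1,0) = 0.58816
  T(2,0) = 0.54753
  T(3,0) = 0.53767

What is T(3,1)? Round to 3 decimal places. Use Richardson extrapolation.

0.534

T(3,1) = 0.53767 + (0.53767 − 0.54753)/3 = 0.53438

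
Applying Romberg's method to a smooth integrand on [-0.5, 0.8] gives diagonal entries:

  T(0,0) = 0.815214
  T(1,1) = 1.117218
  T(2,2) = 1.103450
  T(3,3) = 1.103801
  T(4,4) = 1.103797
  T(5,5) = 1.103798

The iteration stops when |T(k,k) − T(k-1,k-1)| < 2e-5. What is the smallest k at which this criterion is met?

|T(1,1) − T(0,0)| = 0.302004 ≥ 2e-5
|T(2,2) − T(1,1)| = 0.013768 ≥ 2e-5
|T(3,3) − T(2,2)| = 0.000351 ≥ 2e-5
|T(4,4) − T(3,3)| = 0.000004 < 2e-5

k = 4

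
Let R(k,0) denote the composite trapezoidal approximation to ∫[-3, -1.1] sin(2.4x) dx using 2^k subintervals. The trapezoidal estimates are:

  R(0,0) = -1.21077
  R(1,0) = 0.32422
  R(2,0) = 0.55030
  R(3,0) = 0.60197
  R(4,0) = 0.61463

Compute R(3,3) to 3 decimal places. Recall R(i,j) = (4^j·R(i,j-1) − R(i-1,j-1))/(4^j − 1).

R(1,1) = (4·0.32422 − (-1.21077)) / 3 = 0.83588
R(2,1) = (4·0.55030 − 0.32422) / 3 = 0.62566
R(3,1) = (4·0.60197 − 0.55030) / 3 = 0.61919
R(2,2) = 0.62566 + (0.62566 − 0.83588)/15 = 0.61165
R(3,2) = (16·0.61919 − 0.62566) / 15 = 0.61876
R(3,3) = 0.61876 + (0.61876 − 0.61165)/63 = 0.61887
(Column j=1 coincides with Simpson's rule on the same nodes.)

0.619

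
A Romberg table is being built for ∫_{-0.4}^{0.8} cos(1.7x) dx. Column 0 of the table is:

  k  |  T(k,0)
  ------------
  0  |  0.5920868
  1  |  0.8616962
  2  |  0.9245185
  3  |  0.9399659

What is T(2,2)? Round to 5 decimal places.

0.94505

Richardson extrapolation on the trapezoidal column (denominator 4−1=3):
T(1,1) = 0.8616962 + (0.8616962 − 0.5920868)/3 = 0.9515660
T(2,1) = (4·0.9245185 − 0.8616962) / 3 = 0.9454593
T(2,2) = (16·0.9454593 − 0.9515660) / 15 = 0.9450522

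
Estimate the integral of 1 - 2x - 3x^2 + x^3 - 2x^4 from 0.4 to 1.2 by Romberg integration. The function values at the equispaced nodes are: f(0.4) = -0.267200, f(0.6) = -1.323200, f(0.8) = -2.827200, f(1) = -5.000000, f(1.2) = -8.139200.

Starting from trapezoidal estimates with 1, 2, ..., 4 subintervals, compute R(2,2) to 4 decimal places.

R(0,0) (trapezoid, 1 panel, h=0.8000): -3.362560
R(1,0) (trapezoid, 2 panels, h=0.4000): -2.812160
R(2,0) (trapezoid, 4 panels, h=0.2000): -2.670720
R(1,1) = -2.812160 + (-2.812160 − (-3.362560))/3 = -2.628693
R(2,1) = -2.670720 + (-2.670720 − (-2.812160))/3 = -2.623573
R(2,2) = -2.623573 + (-2.623573 − (-2.628693))/15 = -2.623232

-2.6232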